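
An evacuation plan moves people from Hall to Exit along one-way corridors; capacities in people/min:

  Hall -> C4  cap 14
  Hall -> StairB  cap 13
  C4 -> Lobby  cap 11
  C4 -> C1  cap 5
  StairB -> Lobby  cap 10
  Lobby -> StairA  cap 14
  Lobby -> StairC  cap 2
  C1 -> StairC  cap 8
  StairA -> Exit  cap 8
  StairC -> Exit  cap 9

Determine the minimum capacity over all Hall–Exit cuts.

Augment Hall→C4→Lobby→StairA→Exit: bottleneck 8, flow now 8.
Augment Hall→C4→Lobby→StairC→Exit: bottleneck 2, flow now 10.
Augment Hall→C4→C1→StairC→Exit: bottleneck 4, flow now 14.
Augment Hall→StairB→Lobby→C4→C1→StairC→Exit: bottleneck 1, flow now 15. (uses reverse residual edge)
No augmenting path remains; maximum flow = 15.
By max-flow min-cut, the minimum cut capacity equals the max flow.
In the residual graph, reachable from Hall: {Hall, C4, StairB, Lobby, StairA}.
Min-cut edges: C4→C1 (5), Lobby→StairC (2), StairA→Exit (8); capacity 5 + 2 + 8 = 15.

15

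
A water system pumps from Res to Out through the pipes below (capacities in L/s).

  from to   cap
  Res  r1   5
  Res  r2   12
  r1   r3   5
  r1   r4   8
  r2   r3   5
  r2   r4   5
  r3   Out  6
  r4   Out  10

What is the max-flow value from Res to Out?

Augment Res→r1→r3→Out: bottleneck 5, flow now 5.
Augment Res→r2→r3→Out: bottleneck 1, flow now 6.
Augment Res→r2→r4→Out: bottleneck 5, flow now 11.
Augment Res→r2→r3→r1→r4→Out: bottleneck 4, flow now 15. (uses reverse residual edge)
No augmenting path remains; maximum flow = 15.
In the residual graph, reachable from Res: {Res, r2}.
Min-cut edges: Res→r1 (5), r2→r3 (5), r2→r4 (5); capacity 5 + 5 + 5 = 15.
This cut is saturated, so no flow can exceed 15.

15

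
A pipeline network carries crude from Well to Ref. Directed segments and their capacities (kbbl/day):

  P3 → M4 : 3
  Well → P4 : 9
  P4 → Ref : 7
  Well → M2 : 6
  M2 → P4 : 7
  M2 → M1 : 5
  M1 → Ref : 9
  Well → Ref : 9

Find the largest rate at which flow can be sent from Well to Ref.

Augment Well→Ref: bottleneck 9, flow now 9.
Augment Well→P4→Ref: bottleneck 7, flow now 16.
Augment Well→M2→M1→Ref: bottleneck 5, flow now 21.
No augmenting path remains; maximum flow = 21.
In the residual graph, reachable from Well: {Well, M2, P4}.
Min-cut edges: Well→Ref (9), M2→M1 (5), P4→Ref (7); capacity 9 + 5 + 7 = 21.
This cut is saturated, so no flow can exceed 21.

21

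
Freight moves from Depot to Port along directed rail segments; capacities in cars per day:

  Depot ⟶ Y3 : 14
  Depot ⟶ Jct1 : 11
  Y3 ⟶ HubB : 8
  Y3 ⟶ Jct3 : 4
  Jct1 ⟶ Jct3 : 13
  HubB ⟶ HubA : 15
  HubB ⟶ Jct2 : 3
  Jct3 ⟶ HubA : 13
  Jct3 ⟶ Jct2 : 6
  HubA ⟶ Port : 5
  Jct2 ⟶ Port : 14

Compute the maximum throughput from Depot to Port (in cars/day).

Augment Depot→Y3→HubB→HubA→Port: bottleneck 5, flow now 5.
Augment Depot→Y3→HubB→Jct2→Port: bottleneck 3, flow now 8.
Augment Depot→Y3→Jct3→Jct2→Port: bottleneck 4, flow now 12.
Augment Depot→Jct1→Jct3→Jct2→Port: bottleneck 2, flow now 14.
No augmenting path remains; maximum flow = 14.
In the residual graph, reachable from Depot: {Depot, Y3, Jct1, HubB, Jct3, HubA}.
Min-cut edges: HubB→Jct2 (3), Jct3→Jct2 (6), HubA→Port (5); capacity 3 + 6 + 5 = 14.
This cut is saturated, so no flow can exceed 14.

14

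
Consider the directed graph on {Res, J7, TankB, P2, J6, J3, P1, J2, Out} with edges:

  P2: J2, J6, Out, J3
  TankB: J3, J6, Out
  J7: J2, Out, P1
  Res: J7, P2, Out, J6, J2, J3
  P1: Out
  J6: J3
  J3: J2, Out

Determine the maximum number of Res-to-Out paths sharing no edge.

4

Assign every edge capacity 1; by Menger, the answer equals the max flow.
Path Res→Out (+1); total 1.
Path Res→J7→Out (+1); total 2.
Path Res→P2→Out (+1); total 3.
Path Res→J3→Out (+1); total 4.
No residual Res→Out path; max flow = 4.
Certifying cut of size 4: {J3→Out, Res→J7, Res→Out, Res→P2}.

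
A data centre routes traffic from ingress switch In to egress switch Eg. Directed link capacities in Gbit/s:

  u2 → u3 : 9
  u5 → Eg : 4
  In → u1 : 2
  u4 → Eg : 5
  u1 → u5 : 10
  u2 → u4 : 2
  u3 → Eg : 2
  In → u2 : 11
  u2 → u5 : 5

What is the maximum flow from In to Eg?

Augment In→u1→u5→Eg: bottleneck 2, flow now 2.
Augment In→u2→u3→Eg: bottleneck 2, flow now 4.
Augment In→u2→u4→Eg: bottleneck 2, flow now 6.
Augment In→u2→u5→Eg: bottleneck 2, flow now 8.
No augmenting path remains; maximum flow = 8.
In the residual graph, reachable from In: {In, u1, u2, u3, u5}.
Min-cut edges: u2→u4 (2), u3→Eg (2), u5→Eg (4); capacity 2 + 2 + 4 = 8.
This cut is saturated, so no flow can exceed 8.

8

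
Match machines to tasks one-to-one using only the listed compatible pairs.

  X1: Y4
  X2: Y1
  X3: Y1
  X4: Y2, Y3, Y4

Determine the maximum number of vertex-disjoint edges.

3

Unit-capacity flow: source→left, listed edges, right→sink; max matching = max flow.
Augmenting path X1→Y4 (+1); matched 1.
Augmenting path X2→Y1 (+1); matched 2.
Augmenting path X4→Y2 (+1); matched 3.
No augmenting path remains; maximum matching = 3.
König certificate: {X1, X4, Y1} is a vertex cover of size 3 (every listed pair touches it), so no matching can be larger.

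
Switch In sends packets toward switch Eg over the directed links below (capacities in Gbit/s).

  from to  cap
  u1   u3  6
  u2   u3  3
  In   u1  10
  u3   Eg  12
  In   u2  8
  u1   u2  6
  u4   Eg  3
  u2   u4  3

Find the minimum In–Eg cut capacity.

12

Augment In→u1→u3→Eg: bottleneck 6, flow now 6.
Augment In→u2→u3→Eg: bottleneck 3, flow now 9.
Augment In→u2→u4→Eg: bottleneck 3, flow now 12.
No augmenting path remains; maximum flow = 12.
By max-flow min-cut, the minimum cut capacity equals the max flow.
In the residual graph, reachable from In: {In, u1, u2}.
Min-cut edges: u1→u3 (6), u2→u3 (3), u2→u4 (3); capacity 6 + 3 + 3 = 12.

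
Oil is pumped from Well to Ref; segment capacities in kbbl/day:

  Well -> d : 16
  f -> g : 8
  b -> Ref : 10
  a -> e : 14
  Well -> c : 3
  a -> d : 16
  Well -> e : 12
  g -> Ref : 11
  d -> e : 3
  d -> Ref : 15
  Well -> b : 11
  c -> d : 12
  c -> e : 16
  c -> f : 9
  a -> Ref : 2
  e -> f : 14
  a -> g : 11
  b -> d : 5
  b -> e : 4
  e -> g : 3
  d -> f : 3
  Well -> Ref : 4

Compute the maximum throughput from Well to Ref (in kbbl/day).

Augment Well→Ref: bottleneck 4, flow now 4.
Augment Well→b→Ref: bottleneck 10, flow now 14.
Augment Well→d→Ref: bottleneck 15, flow now 29.
Augment Well→e→g→Ref: bottleneck 3, flow now 32.
Augment Well→c→f→g→Ref: bottleneck 3, flow now 35.
Augment Well→d→f→g→Ref: bottleneck 1, flow now 36.
Augment Well→e→f→g→Ref: bottleneck 4, flow now 40.
No augmenting path remains; maximum flow = 40.
In the residual graph, reachable from Well: {Well, b, c, d, e, f}.
Min-cut edges: Well→Ref (4), b→Ref (10), d→Ref (15), e→g (3), f→g (8); capacity 4 + 10 + 15 + 3 + 8 = 40.
This cut is saturated, so no flow can exceed 40.

40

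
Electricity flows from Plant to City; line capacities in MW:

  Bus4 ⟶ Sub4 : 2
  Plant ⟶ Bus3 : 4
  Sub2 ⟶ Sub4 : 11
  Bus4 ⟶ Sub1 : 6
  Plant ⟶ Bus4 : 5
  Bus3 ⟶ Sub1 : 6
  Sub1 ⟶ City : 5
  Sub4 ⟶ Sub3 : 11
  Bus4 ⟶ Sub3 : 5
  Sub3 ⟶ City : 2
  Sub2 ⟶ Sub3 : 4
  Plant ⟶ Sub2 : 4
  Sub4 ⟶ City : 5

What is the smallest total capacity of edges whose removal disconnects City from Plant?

Augment Plant→Sub2→Sub3→City: bottleneck 2, flow now 2.
Augment Plant→Sub2→Sub4→City: bottleneck 2, flow now 4.
Augment Plant→Bus3→Sub1→City: bottleneck 4, flow now 8.
Augment Plant→Bus4→Sub1→City: bottleneck 1, flow now 9.
Augment Plant→Bus4→Sub4→City: bottleneck 2, flow now 11.
Augment Plant→Bus4→Sub3→Sub2→Sub4→City: bottleneck 1, flow now 12. (uses reverse residual edge)
No augmenting path remains; maximum flow = 12.
By max-flow min-cut, the minimum cut capacity equals the max flow.
In the residual graph, reachable from Plant: {Plant, Sub2, Bus3, Bus4, Sub1, Sub3, Sub4}.
Min-cut edges: Sub1→City (5), Sub3→City (2), Sub4→City (5); capacity 5 + 2 + 5 = 12.

12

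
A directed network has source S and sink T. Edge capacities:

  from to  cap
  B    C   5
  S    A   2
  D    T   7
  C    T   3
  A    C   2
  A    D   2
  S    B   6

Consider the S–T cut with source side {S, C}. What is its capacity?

Edges leaving {S, C}: S→A (2), S→B (6), C→T (3).
Cut capacity = 2 + 6 + 3 = 11.

11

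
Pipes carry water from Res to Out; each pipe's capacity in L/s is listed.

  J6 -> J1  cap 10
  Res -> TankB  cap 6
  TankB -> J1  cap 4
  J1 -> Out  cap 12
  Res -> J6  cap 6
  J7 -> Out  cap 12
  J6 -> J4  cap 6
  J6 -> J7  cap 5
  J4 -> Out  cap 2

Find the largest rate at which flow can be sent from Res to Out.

10

Augment Res→J6→J4→Out: bottleneck 2, flow now 2.
Augment Res→J6→J1→Out: bottleneck 4, flow now 6.
Augment Res→TankB→J1→Out: bottleneck 4, flow now 10.
No augmenting path remains; maximum flow = 10.
In the residual graph, reachable from Res: {Res, TankB}.
Min-cut edges: Res→J6 (6), TankB→J1 (4); capacity 6 + 4 = 10.
This cut is saturated, so no flow can exceed 10.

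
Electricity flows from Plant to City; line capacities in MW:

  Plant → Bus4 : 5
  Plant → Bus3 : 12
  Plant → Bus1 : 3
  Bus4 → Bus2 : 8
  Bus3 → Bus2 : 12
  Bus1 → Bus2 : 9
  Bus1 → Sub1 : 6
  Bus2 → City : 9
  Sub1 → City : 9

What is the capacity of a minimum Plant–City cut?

12

Augment Plant→Bus4→Bus2→City: bottleneck 5, flow now 5.
Augment Plant→Bus3→Bus2→City: bottleneck 4, flow now 9.
Augment Plant→Bus1→Sub1→City: bottleneck 3, flow now 12.
No augmenting path remains; maximum flow = 12.
By max-flow min-cut, the minimum cut capacity equals the max flow.
In the residual graph, reachable from Plant: {Plant, Bus4, Bus3, Bus2}.
Min-cut edges: Plant→Bus1 (3), Bus2→City (9); capacity 3 + 9 = 12.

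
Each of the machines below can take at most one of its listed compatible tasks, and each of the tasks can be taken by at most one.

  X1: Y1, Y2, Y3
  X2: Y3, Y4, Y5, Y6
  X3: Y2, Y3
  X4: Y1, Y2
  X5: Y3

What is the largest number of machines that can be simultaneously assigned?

Unit-capacity flow: source→left, listed edges, right→sink; max matching = max flow.
Augmenting path X1→Y1 (+1); matched 1.
Augmenting path X2→Y3 (+1); matched 2.
Augmenting path X3→Y2 (+1); matched 3.
Augmenting path X5→Y3→X2→Y4 (+1); matched 4.
No augmenting path remains; maximum matching = 4.
König certificate: {X2, Y1, Y2, Y3} is a vertex cover of size 4 (every listed pair touches it), so no matching can be larger.

4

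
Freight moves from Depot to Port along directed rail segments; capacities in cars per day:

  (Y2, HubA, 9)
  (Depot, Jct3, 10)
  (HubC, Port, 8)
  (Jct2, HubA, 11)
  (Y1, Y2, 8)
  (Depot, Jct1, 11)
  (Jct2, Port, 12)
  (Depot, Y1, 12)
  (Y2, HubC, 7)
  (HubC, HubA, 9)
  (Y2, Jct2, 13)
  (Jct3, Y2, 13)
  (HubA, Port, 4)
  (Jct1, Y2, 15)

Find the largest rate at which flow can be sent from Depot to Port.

Augment Depot→Y1→Y2→HubC→Port: bottleneck 7, flow now 7.
Augment Depot→Y1→Y2→Jct2→Port: bottleneck 1, flow now 8.
Augment Depot→Jct3→Y2→Jct2→Port: bottleneck 10, flow now 18.
Augment Depot→Jct1→Y2→Jct2→Port: bottleneck 1, flow now 19.
Augment Depot→Jct1→Y2→HubA→Port: bottleneck 4, flow now 23.
No augmenting path remains; maximum flow = 23.
In the residual graph, reachable from Depot: {Depot, Y1, Jct3, Jct1, Y2, Jct2, HubA}.
Min-cut edges: Y2→HubC (7), Jct2→Port (12), HubA→Port (4); capacity 7 + 12 + 4 = 23.
This cut is saturated, so no flow can exceed 23.

23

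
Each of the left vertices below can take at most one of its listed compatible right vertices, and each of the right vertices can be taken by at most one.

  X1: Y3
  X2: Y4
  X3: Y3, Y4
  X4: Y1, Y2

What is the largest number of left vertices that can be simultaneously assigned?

3

Unit-capacity flow: source→left, listed edges, right→sink; max matching = max flow.
Augmenting path X1→Y3 (+1); matched 1.
Augmenting path X2→Y4 (+1); matched 2.
Augmenting path X4→Y1 (+1); matched 3.
No augmenting path remains; maximum matching = 3.
König certificate: {X4, Y3, Y4} is a vertex cover of size 3 (every listed pair touches it), so no matching can be larger.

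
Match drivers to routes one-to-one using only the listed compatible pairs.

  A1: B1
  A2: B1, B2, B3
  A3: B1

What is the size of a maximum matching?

2

Unit-capacity flow: source→left, listed edges, right→sink; max matching = max flow.
Augmenting path A1→B1 (+1); matched 1.
Augmenting path A2→B2 (+1); matched 2.
No augmenting path remains; maximum matching = 2.
König certificate: {A2, B1} is a vertex cover of size 2 (every listed pair touches it), so no matching can be larger.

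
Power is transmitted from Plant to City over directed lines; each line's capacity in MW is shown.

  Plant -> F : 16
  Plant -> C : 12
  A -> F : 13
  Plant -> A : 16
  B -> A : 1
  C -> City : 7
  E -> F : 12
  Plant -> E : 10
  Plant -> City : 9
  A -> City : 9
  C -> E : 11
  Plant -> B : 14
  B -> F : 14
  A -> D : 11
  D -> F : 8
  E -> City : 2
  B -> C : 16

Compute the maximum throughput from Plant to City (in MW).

27

Augment Plant→City: bottleneck 9, flow now 9.
Augment Plant→A→City: bottleneck 9, flow now 18.
Augment Plant→C→City: bottleneck 7, flow now 25.
Augment Plant→E→City: bottleneck 2, flow now 27.
No augmenting path remains; maximum flow = 27.
In the residual graph, reachable from Plant: {Plant, A, B, C, D, E, F}.
Min-cut edges: Plant→City (9), A→City (9), C→City (7), E→City (2); capacity 9 + 9 + 7 + 2 = 27.
This cut is saturated, so no flow can exceed 27.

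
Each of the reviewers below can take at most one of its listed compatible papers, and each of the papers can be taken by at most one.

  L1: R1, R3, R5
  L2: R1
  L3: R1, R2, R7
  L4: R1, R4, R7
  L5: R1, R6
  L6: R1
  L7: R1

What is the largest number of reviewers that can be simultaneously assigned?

Unit-capacity flow: source→left, listed edges, right→sink; max matching = max flow.
Augmenting path L1→R1 (+1); matched 1.
Augmenting path L3→R2 (+1); matched 2.
Augmenting path L4→R4 (+1); matched 3.
Augmenting path L5→R6 (+1); matched 4.
Augmenting path L2→R1→L1→R3 (+1); matched 5.
No augmenting path remains; maximum matching = 5.
König certificate: {L1, L3, L4, L5, R1} is a vertex cover of size 5 (every listed pair touches it), so no matching can be larger.

5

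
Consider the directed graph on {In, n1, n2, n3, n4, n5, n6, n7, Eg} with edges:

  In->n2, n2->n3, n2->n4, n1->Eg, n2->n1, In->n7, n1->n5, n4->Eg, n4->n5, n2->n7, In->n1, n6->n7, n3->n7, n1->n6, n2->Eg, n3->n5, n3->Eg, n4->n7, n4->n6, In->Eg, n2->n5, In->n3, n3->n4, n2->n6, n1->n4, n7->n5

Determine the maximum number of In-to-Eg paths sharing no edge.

Assign every edge capacity 1; by Menger, the answer equals the max flow.
Path In→Eg (+1); total 1.
Path In→n1→Eg (+1); total 2.
Path In→n2→Eg (+1); total 3.
Path In→n3→Eg (+1); total 4.
No residual In→Eg path; max flow = 4.
Certifying cut of size 4: {In→Eg, In→n1, In→n2, In→n3}.

4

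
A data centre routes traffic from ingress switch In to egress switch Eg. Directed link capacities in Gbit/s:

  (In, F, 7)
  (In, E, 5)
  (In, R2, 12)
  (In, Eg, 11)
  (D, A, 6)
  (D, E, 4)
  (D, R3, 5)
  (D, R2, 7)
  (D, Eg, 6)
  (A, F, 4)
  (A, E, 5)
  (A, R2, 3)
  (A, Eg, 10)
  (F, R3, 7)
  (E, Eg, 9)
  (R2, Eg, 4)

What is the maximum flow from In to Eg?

Augment In→Eg: bottleneck 11, flow now 11.
Augment In→E→Eg: bottleneck 5, flow now 16.
Augment In→R2→Eg: bottleneck 4, flow now 20.
No augmenting path remains; maximum flow = 20.
In the residual graph, reachable from In: {In, F, R3, R2}.
Min-cut edges: In→E (5), In→Eg (11), R2→Eg (4); capacity 5 + 11 + 4 = 20.
This cut is saturated, so no flow can exceed 20.

20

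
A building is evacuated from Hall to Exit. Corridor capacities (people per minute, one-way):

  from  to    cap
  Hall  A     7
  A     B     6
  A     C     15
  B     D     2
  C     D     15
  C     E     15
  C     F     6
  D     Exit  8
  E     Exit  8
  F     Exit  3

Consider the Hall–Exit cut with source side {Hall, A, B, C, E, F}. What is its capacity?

Edges leaving {Hall, A, B, C, E, F}: B→D (2), C→D (15), E→Exit (8), F→Exit (3).
Cut capacity = 2 + 15 + 8 + 3 = 28.

28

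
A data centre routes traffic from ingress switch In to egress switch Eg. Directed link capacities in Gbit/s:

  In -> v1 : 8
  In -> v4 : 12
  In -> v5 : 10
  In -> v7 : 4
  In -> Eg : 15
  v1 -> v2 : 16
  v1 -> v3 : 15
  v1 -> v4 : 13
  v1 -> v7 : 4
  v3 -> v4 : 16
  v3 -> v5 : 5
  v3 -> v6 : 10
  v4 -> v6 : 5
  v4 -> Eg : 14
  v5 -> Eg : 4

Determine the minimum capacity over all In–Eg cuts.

33

Augment In→Eg: bottleneck 15, flow now 15.
Augment In→v4→Eg: bottleneck 12, flow now 27.
Augment In→v5→Eg: bottleneck 4, flow now 31.
Augment In→v1→v4→Eg: bottleneck 2, flow now 33.
No augmenting path remains; maximum flow = 33.
By max-flow min-cut, the minimum cut capacity equals the max flow.
In the residual graph, reachable from In: {In, v1, v2, v3, v4, v5, v6, v7}.
Min-cut edges: In→Eg (15), v4→Eg (14), v5→Eg (4); capacity 15 + 14 + 4 = 33.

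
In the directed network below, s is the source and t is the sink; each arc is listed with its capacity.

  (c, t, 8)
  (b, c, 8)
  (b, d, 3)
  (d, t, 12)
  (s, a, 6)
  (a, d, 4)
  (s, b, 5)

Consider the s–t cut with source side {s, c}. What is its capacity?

Edges leaving {s, c}: s→a (6), s→b (5), c→t (8).
Cut capacity = 6 + 5 + 8 = 19.

19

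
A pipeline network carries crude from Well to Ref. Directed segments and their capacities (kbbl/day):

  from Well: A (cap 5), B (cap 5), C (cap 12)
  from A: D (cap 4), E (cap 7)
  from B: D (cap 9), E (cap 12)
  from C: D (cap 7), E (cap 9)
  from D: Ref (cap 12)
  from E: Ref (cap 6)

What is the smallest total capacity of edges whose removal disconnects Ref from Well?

Augment Well→A→D→Ref: bottleneck 4, flow now 4.
Augment Well→A→E→Ref: bottleneck 1, flow now 5.
Augment Well→B→D→Ref: bottleneck 5, flow now 10.
Augment Well→C→D→Ref: bottleneck 3, flow now 13.
Augment Well→C→E→Ref: bottleneck 5, flow now 18.
No augmenting path remains; maximum flow = 18.
By max-flow min-cut, the minimum cut capacity equals the max flow.
In the residual graph, reachable from Well: {Well, A, B, C, D, E}.
Min-cut edges: D→Ref (12), E→Ref (6); capacity 12 + 6 = 18.

18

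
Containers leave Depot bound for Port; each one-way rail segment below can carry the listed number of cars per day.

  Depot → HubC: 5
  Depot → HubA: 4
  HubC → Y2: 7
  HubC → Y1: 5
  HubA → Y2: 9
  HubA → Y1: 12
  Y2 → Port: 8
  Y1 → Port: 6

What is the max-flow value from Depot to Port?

9

Augment Depot→HubC→Y2→Port: bottleneck 5, flow now 5.
Augment Depot→HubA→Y2→Port: bottleneck 3, flow now 8.
Augment Depot→HubA→Y1→Port: bottleneck 1, flow now 9.
No augmenting path remains; maximum flow = 9.
In the residual graph, reachable from Depot: {Depot}.
Min-cut edges: Depot→HubC (5), Depot→HubA (4); capacity 5 + 4 = 9.
This cut is saturated, so no flow can exceed 9.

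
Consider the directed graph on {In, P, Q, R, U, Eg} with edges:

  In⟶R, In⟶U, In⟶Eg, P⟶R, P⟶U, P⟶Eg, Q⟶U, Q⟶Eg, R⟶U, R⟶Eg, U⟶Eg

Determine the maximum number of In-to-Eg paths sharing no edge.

Assign every edge capacity 1; by Menger, the answer equals the max flow.
Path In→Eg (+1); total 1.
Path In→R→Eg (+1); total 2.
Path In→U→Eg (+1); total 3.
No residual In→Eg path; max flow = 3.
Certifying cut of size 3: {In→Eg, In→R, In→U}.

3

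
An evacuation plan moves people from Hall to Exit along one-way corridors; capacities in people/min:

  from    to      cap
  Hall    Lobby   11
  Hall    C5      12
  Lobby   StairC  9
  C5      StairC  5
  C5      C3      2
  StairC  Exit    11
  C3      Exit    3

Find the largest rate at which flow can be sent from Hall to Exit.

Augment Hall→Lobby→StairC→Exit: bottleneck 9, flow now 9.
Augment Hall→C5→StairC→Exit: bottleneck 2, flow now 11.
Augment Hall→C5→C3→Exit: bottleneck 2, flow now 13.
No augmenting path remains; maximum flow = 13.
In the residual graph, reachable from Hall: {Hall, Lobby, C5, StairC}.
Min-cut edges: C5→C3 (2), StairC→Exit (11); capacity 2 + 11 = 13.
This cut is saturated, so no flow can exceed 13.

13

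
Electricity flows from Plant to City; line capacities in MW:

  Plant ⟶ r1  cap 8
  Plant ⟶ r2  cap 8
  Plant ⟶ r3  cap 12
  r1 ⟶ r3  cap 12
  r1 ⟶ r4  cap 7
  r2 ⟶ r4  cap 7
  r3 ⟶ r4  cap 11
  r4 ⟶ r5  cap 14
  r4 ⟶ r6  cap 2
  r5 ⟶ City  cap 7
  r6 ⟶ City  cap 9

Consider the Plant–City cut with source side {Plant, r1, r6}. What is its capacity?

48

Edges leaving {Plant, r1, r6}: Plant→r2 (8), Plant→r3 (12), r1→r3 (12), r1→r4 (7), r6→City (9).
Cut capacity = 8 + 12 + 12 + 7 + 9 = 48.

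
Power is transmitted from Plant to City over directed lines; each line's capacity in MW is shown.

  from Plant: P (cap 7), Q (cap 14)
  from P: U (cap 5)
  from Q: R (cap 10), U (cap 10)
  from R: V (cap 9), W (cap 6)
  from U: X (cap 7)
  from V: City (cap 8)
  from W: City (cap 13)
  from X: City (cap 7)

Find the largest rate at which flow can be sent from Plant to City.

Augment Plant→P→U→X→City: bottleneck 5, flow now 5.
Augment Plant→Q→R→V→City: bottleneck 8, flow now 13.
Augment Plant→Q→R→W→City: bottleneck 2, flow now 15.
Augment Plant→Q→U→X→City: bottleneck 2, flow now 17.
No augmenting path remains; maximum flow = 17.
In the residual graph, reachable from Plant: {Plant, P, Q, U}.
Min-cut edges: Q→R (10), U→X (7); capacity 10 + 7 = 17.
This cut is saturated, so no flow can exceed 17.

17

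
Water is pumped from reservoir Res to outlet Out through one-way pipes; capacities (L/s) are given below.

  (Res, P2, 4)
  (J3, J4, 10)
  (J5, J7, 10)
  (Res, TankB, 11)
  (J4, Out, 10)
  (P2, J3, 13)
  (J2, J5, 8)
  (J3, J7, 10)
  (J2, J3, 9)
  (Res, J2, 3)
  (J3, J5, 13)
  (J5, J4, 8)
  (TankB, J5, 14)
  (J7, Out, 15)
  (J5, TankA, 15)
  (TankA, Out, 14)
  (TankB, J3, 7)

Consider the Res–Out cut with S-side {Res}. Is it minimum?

Given cut capacity: 11 + 4 + 3 = 18.
Augment Res→TankB→J5→TankA→Out: bottleneck 11, flow now 11.
Augment Res→P2→J3→J4→Out: bottleneck 4, flow now 15.
Augment Res→J2→J5→TankA→Out: bottleneck 3, flow now 18.
No augmenting path remains; maximum flow = 18.
Cut capacity 18 equals the max flow, so it is a minimum cut.

Yes — it is a minimum cut (capacity 18).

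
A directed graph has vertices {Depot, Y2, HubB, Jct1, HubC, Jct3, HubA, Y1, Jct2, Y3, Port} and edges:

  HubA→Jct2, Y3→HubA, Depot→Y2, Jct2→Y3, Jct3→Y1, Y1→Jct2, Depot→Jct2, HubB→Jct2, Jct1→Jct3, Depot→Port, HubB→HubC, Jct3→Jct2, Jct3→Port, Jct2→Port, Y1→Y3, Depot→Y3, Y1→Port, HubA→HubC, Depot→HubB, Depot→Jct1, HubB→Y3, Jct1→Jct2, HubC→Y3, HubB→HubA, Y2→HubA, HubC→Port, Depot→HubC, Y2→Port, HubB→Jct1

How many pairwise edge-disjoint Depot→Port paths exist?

Assign every edge capacity 1; by Menger, the answer equals the max flow.
Path Depot→Port (+1); total 1.
Path Depot→Y2→Port (+1); total 2.
Path Depot→HubC→Port (+1); total 3.
Path Depot→Jct2→Port (+1); total 4.
Path Depot→Jct1→Jct3→Port (+1); total 5.
No residual Depot→Port path; max flow = 5.
Certifying cut of size 5: {Depot→Port, Depot→Y2, HubC→Port, Jct1→Jct3, Jct2→Port}.

5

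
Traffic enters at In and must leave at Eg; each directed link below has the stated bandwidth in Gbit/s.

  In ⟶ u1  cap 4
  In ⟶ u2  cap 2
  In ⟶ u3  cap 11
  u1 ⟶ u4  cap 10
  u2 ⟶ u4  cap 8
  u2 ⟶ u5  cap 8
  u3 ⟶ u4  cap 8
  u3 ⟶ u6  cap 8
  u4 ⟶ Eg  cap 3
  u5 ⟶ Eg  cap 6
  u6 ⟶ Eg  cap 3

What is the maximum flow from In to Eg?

8

Augment In→u1→u4→Eg: bottleneck 3, flow now 3.
Augment In→u2→u5→Eg: bottleneck 2, flow now 5.
Augment In→u3→u6→Eg: bottleneck 3, flow now 8.
No augmenting path remains; maximum flow = 8.
In the residual graph, reachable from In: {In, u1, u3, u4, u6}.
Min-cut edges: In→u2 (2), u4→Eg (3), u6→Eg (3); capacity 2 + 3 + 3 = 8.
This cut is saturated, so no flow can exceed 8.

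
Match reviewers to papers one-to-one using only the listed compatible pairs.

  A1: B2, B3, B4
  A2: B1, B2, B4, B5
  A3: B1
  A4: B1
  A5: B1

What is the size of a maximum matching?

Unit-capacity flow: source→left, listed edges, right→sink; max matching = max flow.
Augmenting path A1→B2 (+1); matched 1.
Augmenting path A2→B1 (+1); matched 2.
Augmenting path A3→B1→A2→B4 (+1); matched 3.
No augmenting path remains; maximum matching = 3.
König certificate: {A1, A2, B1} is a vertex cover of size 3 (every listed pair touches it), so no matching can be larger.

3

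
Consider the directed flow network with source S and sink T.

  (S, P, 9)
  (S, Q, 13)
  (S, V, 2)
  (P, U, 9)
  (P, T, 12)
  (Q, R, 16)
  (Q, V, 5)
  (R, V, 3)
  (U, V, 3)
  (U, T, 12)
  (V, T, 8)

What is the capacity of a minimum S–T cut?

Augment S→P→T: bottleneck 9, flow now 9.
Augment S→V→T: bottleneck 2, flow now 11.
Augment S→Q→V→T: bottleneck 5, flow now 16.
Augment S→Q→R→V→T: bottleneck 1, flow now 17.
No augmenting path remains; maximum flow = 17.
By max-flow min-cut, the minimum cut capacity equals the max flow.
In the residual graph, reachable from S: {S, Q, R, V}.
Min-cut edges: S→P (9), V→T (8); capacity 9 + 8 = 17.

17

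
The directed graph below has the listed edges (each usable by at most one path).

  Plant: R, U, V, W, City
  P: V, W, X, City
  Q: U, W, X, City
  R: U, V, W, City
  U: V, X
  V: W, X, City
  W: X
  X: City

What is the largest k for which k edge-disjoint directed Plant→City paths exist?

4

Assign every edge capacity 1; by Menger, the answer equals the max flow.
Path Plant→City (+1); total 1.
Path Plant→R→City (+1); total 2.
Path Plant→V→City (+1); total 3.
Path Plant→U→X→City (+1); total 4.
No residual Plant→City path; max flow = 4.
Certifying cut of size 4: {Plant→City, Plant→R, V→City, X→City}.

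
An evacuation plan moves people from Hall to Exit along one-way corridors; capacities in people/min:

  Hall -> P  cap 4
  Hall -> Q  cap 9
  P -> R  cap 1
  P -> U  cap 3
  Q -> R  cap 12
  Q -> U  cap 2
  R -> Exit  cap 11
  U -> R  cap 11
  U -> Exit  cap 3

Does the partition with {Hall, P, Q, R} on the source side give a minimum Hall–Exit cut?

Given cut capacity: 3 + 2 + 11 = 16.
Augment Hall→P→R→Exit: bottleneck 1, flow now 1.
Augment Hall→P→U→Exit: bottleneck 3, flow now 4.
Augment Hall→Q→R→Exit: bottleneck 9, flow now 13.
No augmenting path remains; maximum flow = 13.
In the residual graph, reachable from Hall: {Hall}.
Min-cut edges: Hall→P (4), Hall→Q (9); capacity 4 + 9 = 13.
Cut capacity 16 exceeds the max flow 13, so it is not minimum.

No — its capacity is 16, but the minimum cut has capacity 13.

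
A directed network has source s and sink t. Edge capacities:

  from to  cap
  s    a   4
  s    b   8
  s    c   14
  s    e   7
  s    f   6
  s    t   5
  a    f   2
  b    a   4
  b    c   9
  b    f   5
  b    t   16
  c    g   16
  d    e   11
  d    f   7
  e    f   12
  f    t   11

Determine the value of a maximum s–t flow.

24

Augment s→t: bottleneck 5, flow now 5.
Augment s→b→t: bottleneck 8, flow now 13.
Augment s→f→t: bottleneck 6, flow now 19.
Augment s→a→f→t: bottleneck 2, flow now 21.
Augment s→e→f→t: bottleneck 3, flow now 24.
No augmenting path remains; maximum flow = 24.
In the residual graph, reachable from s: {s, a, c, e, f, g}.
Min-cut edges: s→b (8), s→t (5), f→t (11); capacity 8 + 5 + 11 = 24.
This cut is saturated, so no flow can exceed 24.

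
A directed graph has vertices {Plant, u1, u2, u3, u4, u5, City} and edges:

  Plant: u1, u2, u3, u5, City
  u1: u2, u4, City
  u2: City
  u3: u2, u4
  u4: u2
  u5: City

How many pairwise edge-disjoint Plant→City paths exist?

Assign every edge capacity 1; by Menger, the answer equals the max flow.
Path Plant→City (+1); total 1.
Path Plant→u1→City (+1); total 2.
Path Plant→u2→City (+1); total 3.
Path Plant→u5→City (+1); total 4.
No residual Plant→City path; max flow = 4.
Certifying cut of size 4: {Plant→City, Plant→u1, Plant→u5, u2→City}.

4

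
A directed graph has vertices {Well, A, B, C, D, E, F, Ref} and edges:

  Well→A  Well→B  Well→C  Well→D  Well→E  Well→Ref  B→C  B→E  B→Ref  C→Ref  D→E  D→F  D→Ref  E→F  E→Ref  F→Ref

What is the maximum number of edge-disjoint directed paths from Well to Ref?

5

Assign every edge capacity 1; by Menger, the answer equals the max flow.
Path Well→Ref (+1); total 1.
Path Well→B→Ref (+1); total 2.
Path Well→C→Ref (+1); total 3.
Path Well→D→Ref (+1); total 4.
Path Well→E→Ref (+1); total 5.
No residual Well→Ref path; max flow = 5.
Certifying cut of size 5: {Well→B, Well→C, Well→D, Well→E, Well→Ref}.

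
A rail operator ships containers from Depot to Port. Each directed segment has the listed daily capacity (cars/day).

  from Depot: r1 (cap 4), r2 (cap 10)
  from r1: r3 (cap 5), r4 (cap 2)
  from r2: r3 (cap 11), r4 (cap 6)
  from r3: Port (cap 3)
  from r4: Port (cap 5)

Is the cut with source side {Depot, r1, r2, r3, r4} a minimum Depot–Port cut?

Given cut capacity: 3 + 5 = 8.
Augment Depot→r1→r3→Port: bottleneck 3, flow now 3.
Augment Depot→r1→r4→Port: bottleneck 1, flow now 4.
Augment Depot→r2→r4→Port: bottleneck 4, flow now 8.
No augmenting path remains; maximum flow = 8.
Cut capacity 8 equals the max flow, so it is a minimum cut.

Yes — it is a minimum cut (capacity 8).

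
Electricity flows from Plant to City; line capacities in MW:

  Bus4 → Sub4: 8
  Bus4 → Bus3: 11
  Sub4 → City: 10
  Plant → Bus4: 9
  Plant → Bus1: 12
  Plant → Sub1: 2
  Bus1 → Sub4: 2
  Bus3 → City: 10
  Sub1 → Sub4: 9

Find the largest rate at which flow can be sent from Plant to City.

13

Augment Plant→Bus4→Bus3→City: bottleneck 9, flow now 9.
Augment Plant→Sub1→Sub4→City: bottleneck 2, flow now 11.
Augment Plant→Bus1→Sub4→City: bottleneck 2, flow now 13.
No augmenting path remains; maximum flow = 13.
In the residual graph, reachable from Plant: {Plant, Bus1}.
Min-cut edges: Plant→Bus4 (9), Plant→Sub1 (2), Bus1→Sub4 (2); capacity 9 + 2 + 2 = 13.
This cut is saturated, so no flow can exceed 13.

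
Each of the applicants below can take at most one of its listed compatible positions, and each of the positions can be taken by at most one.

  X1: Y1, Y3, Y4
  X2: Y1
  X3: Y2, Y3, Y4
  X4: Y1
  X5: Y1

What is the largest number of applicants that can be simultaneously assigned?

3

Unit-capacity flow: source→left, listed edges, right→sink; max matching = max flow.
Augmenting path X1→Y1 (+1); matched 1.
Augmenting path X3→Y2 (+1); matched 2.
Augmenting path X2→Y1→X1→Y3 (+1); matched 3.
No augmenting path remains; maximum matching = 3.
König certificate: {X1, X3, Y1} is a vertex cover of size 3 (every listed pair touches it), so no matching can be larger.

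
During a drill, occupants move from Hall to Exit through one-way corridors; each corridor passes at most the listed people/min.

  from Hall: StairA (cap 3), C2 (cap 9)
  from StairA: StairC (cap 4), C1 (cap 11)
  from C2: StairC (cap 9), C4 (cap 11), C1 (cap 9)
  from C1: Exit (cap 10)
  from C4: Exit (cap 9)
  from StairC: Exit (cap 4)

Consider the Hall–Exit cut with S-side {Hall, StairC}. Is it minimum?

No — its capacity is 16, but the minimum cut has capacity 12.

Given cut capacity: 3 + 9 + 4 = 16.
Augment Hall→StairA→C1→Exit: bottleneck 3, flow now 3.
Augment Hall→C2→C1→Exit: bottleneck 7, flow now 10.
Augment Hall→C2→C4→Exit: bottleneck 2, flow now 12.
No augmenting path remains; maximum flow = 12.
In the residual graph, reachable from Hall: {Hall}.
Min-cut edges: Hall→StairA (3), Hall→C2 (9); capacity 3 + 9 = 12.
Cut capacity 16 exceeds the max flow 12, so it is not minimum.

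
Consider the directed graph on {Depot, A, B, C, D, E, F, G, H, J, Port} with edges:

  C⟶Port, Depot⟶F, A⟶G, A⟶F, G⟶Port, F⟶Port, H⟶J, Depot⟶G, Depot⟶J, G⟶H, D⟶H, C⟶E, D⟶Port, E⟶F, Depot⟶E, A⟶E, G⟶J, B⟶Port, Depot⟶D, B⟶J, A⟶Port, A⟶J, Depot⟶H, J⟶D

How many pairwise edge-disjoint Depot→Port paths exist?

Assign every edge capacity 1; by Menger, the answer equals the max flow.
Path Depot→D→Port (+1); total 1.
Path Depot→F→Port (+1); total 2.
Path Depot→G→Port (+1); total 3.
No residual Depot→Port path; max flow = 3.
Certifying cut of size 3: {D→Port, Depot→G, F→Port}.

3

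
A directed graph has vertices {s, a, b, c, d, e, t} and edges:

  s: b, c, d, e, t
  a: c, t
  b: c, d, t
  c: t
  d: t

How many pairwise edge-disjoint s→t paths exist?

Assign every edge capacity 1; by Menger, the answer equals the max flow.
Path s→t (+1); total 1.
Path s→b→t (+1); total 2.
Path s→c→t (+1); total 3.
Path s→d→t (+1); total 4.
No residual s→t path; max flow = 4.
Certifying cut of size 4: {s→b, s→c, s→d, s→t}.

4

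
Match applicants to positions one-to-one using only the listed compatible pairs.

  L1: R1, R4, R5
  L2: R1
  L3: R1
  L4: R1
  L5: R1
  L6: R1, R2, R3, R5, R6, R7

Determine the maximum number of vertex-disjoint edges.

Unit-capacity flow: source→left, listed edges, right→sink; max matching = max flow.
Augmenting path L1→R1 (+1); matched 1.
Augmenting path L6→R2 (+1); matched 2.
Augmenting path L2→R1→L1→R4 (+1); matched 3.
No augmenting path remains; maximum matching = 3.
König certificate: {L1, L6, R1} is a vertex cover of size 3 (every listed pair touches it), so no matching can be larger.

3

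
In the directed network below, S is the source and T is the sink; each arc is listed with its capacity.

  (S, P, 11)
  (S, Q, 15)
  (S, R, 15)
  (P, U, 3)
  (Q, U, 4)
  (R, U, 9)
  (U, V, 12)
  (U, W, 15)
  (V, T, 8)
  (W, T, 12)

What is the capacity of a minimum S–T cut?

Augment S→P→U→V→T: bottleneck 3, flow now 3.
Augment S→Q→U→V→T: bottleneck 4, flow now 7.
Augment S→R→U→V→T: bottleneck 1, flow now 8.
Augment S→R→U→W→T: bottleneck 8, flow now 16.
No augmenting path remains; maximum flow = 16.
By max-flow min-cut, the minimum cut capacity equals the max flow.
In the residual graph, reachable from S: {S, P, Q, R}.
Min-cut edges: P→U (3), Q→U (4), R→U (9); capacity 3 + 4 + 9 = 16.

16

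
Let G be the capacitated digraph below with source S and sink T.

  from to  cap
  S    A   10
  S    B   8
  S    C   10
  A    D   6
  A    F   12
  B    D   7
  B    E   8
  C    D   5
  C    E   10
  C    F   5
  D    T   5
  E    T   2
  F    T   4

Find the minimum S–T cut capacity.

11

Augment S→A→D→T: bottleneck 5, flow now 5.
Augment S→A→F→T: bottleneck 4, flow now 9.
Augment S→B→E→T: bottleneck 2, flow now 11.
No augmenting path remains; maximum flow = 11.
By max-flow min-cut, the minimum cut capacity equals the max flow.
In the residual graph, reachable from S: {S, A, B, C, D, E, F}.
Min-cut edges: D→T (5), E→T (2), F→T (4); capacity 5 + 2 + 4 = 11.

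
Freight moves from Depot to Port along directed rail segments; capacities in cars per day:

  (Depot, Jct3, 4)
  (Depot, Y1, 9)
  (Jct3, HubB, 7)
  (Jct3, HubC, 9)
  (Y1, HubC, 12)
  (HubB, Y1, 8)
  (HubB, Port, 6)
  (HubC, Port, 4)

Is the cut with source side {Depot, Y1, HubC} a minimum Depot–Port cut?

Yes — it is a minimum cut (capacity 8).

Given cut capacity: 4 + 4 = 8.
Augment Depot→Jct3→HubB→Port: bottleneck 4, flow now 4.
Augment Depot→Y1→HubC→Port: bottleneck 4, flow now 8.
No augmenting path remains; maximum flow = 8.
Cut capacity 8 equals the max flow, so it is a minimum cut.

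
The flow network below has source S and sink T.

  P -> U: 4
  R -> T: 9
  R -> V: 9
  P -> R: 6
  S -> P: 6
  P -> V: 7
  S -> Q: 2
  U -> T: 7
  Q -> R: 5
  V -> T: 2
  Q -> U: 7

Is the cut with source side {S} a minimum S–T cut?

Yes — it is a minimum cut (capacity 8).

Given cut capacity: 6 + 2 = 8.
Augment S→P→R→T: bottleneck 6, flow now 6.
Augment S→Q→R→T: bottleneck 2, flow now 8.
No augmenting path remains; maximum flow = 8.
Cut capacity 8 equals the max flow, so it is a minimum cut.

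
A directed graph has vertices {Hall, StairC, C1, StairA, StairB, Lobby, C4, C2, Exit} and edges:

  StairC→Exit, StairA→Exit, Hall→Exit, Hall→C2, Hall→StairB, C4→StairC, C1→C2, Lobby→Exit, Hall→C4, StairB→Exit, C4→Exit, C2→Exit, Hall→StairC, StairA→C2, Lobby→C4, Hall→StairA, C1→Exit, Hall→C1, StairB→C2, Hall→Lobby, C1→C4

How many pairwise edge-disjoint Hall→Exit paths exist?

8

Assign every edge capacity 1; by Menger, the answer equals the max flow.
Path Hall→Exit (+1); total 1.
Path Hall→StairC→Exit (+1); total 2.
Path Hall→C1→Exit (+1); total 3.
Path Hall→StairA→Exit (+1); total 4.
Path Hall→StairB→Exit (+1); total 5.
Path Hall→Lobby→Exit (+1); total 6.
Path Hall→C4→Exit (+1); total 7.
Path Hall→C2→Exit (+1); total 8.
No residual Hall→Exit path; max flow = 8.
Certifying cut of size 8: {Hall→C1, Hall→C2, Hall→C4, Hall→Exit, Hall→Lobby, Hall→StairA, Hall→StairB, Hall→StairC}.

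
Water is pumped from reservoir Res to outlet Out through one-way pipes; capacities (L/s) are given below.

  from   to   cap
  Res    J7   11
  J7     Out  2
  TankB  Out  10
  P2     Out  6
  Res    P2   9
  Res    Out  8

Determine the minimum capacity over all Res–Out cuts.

16

Augment Res→Out: bottleneck 8, flow now 8.
Augment Res→P2→Out: bottleneck 6, flow now 14.
Augment Res→J7→Out: bottleneck 2, flow now 16.
No augmenting path remains; maximum flow = 16.
By max-flow min-cut, the minimum cut capacity equals the max flow.
In the residual graph, reachable from Res: {Res, P2, J7}.
Min-cut edges: Res→Out (8), P2→Out (6), J7→Out (2); capacity 8 + 6 + 2 = 16.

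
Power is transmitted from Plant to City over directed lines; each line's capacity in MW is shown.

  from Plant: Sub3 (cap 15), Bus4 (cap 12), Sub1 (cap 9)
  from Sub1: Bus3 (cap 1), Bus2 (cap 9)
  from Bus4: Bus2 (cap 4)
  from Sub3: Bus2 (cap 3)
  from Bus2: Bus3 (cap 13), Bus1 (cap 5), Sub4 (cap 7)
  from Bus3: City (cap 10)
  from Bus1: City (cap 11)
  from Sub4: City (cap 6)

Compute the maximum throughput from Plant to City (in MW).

16

Augment Plant→Sub1→Bus3→City: bottleneck 1, flow now 1.
Augment Plant→Sub1→Bus2→Bus3→City: bottleneck 8, flow now 9.
Augment Plant→Bus4→Bus2→Bus3→City: bottleneck 1, flow now 10.
Augment Plant→Bus4→Bus2→Bus1→City: bottleneck 3, flow now 13.
Augment Plant→Sub3→Bus2→Bus1→City: bottleneck 2, flow now 15.
Augment Plant→Sub3→Bus2→Sub4→City: bottleneck 1, flow now 16.
No augmenting path remains; maximum flow = 16.
In the residual graph, reachable from Plant: {Plant, Bus4, Sub3}.
Min-cut edges: Plant→Sub1 (9), Bus4→Bus2 (4), Sub3→Bus2 (3); capacity 9 + 4 + 3 = 16.
This cut is saturated, so no flow can exceed 16.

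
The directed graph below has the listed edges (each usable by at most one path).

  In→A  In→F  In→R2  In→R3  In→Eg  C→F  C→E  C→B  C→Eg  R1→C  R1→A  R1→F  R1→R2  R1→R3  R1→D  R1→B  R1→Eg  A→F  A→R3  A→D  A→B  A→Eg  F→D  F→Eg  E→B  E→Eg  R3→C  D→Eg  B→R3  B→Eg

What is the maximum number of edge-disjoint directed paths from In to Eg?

Assign every edge capacity 1; by Menger, the answer equals the max flow.
Path In→Eg (+1); total 1.
Path In→A→Eg (+1); total 2.
Path In→F→Eg (+1); total 3.
Path In→R3→C→Eg (+1); total 4.
No residual In→Eg path; max flow = 4.
Certifying cut of size 4: {In→A, In→Eg, In→F, In→R3}.

4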